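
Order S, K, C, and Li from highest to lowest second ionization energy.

IE_2 is the cost of taking one more electron from the +1 cation: S⁺ still has 5 valence electrons; K⁺ is the bare [Ar] core; C⁺ still has 3 valence electrons; Li⁺ is the bare [He] core.
Core electrons are held far more tightly than valence electrons, so K and Li top the IE_2 order.
Valence configurations: S⁺ [Ne]3s²3p³, C⁺ [He]2s²2p¹.
Tabulated IE_2 (kJ/mol): S 2252, K 3052, C 2353, Li 7298.
Hence IE_2: S < C < K < Li.

Li > K > C > S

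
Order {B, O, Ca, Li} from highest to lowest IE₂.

The second ionization energy removes an electron from the +1 ion. For each element: B⁺ still has 2 valence electrons; O⁺ still has 5 valence electrons; Ca⁺ still has 1 valence electron; Li⁺ is the bare [He] core.
Pulling an electron out of a noble-gas core costs far more than removing a remaining valence electron, so Li sits at the high end of IE_2.
Valence configurations: B⁺ [He]2s², O⁺ [He]2s²2p³, Ca⁺ [Ar]4s¹.
The numbers (kJ/mol): B 2427, O 3388, Ca 1145, Li 7298.
So the second ionization energies run Ca < B < O < Li.

Li, O, B, Ca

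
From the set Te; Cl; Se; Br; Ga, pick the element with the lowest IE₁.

Ga

Cl is in period 3, group 17; Ga is in period 4, group 13; Se is in period 4, group 16; Br is in period 4, group 17; Te is in period 5, group 16.
Removing the outermost electron gets harder across a period and easier down a group.
These span different periods and groups, so the two trends combine.
Te > Ga: the two effects oppose for this pair; the across-period effect wins (869 vs 579 kJ/mol).
Se > Te: Se sits above Te in group 16, so the down-group effect alone puts Se higher.
Br > Se: Br lies to the right of Se in period 4, so the across-period effect alone puts Br higher.
Cl > Br: they share group 17; the group trend gives Cl the larger value.
Approximate values (kJ/mol): Cl 1251, Ga 579, Se 941, Br 1140, Te 869.
The lowest IE₁ among these belongs to Ga.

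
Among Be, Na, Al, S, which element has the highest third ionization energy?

Be

The third ionization energy removes an electron from the +2 ion. For each element: Be²⁺ is the bare [He] core; Na²⁺ is already 1 electron into the core; Al²⁺ still has 1 valence electron; S²⁺ still has 4 valence electrons.
Pulling an electron out of a noble-gas core costs far more than removing a remaining valence electron, so Na and Be sit at the high end of IE_3.
Valence configurations: Al²⁺ [Ne]3s¹, S²⁺ [Ne]3s²3p².
The numbers (kJ/mol): Be 14849, Na 6910, Al 2745, S 3357.
Hence IE_3: Al < S < Na < Be.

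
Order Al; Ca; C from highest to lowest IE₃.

Ca > C > Al

IE_3 is the cost of taking one more electron from the +2 cation: Al²⁺ still has 1 valence electron; Ca²⁺ is the bare [Ar] core; C²⁺ still has 2 valence electrons.
Core electrons are held far more tightly than valence electrons, so Ca tops the IE_3 order.
Valence configurations: Al²⁺ [Ne]3s¹, C²⁺ [He]2s².
Tabulated IE_3 (kJ/mol): Al 2745, Ca 4912, C 4620.
Hence IE_3: Al < C < Ca.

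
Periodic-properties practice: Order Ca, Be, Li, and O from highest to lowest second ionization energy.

Li > O > Be > Ca

The second ionization energy removes an electron from the +1 ion. For each element: Ca⁺ still has 1 valence electron; Be⁺ still has 1 valence electron; Li⁺ is the bare [He] core; O⁺ still has 5 valence electrons.
Core electrons are held far more tightly than valence electrons, so Li tops the IE_2 order.
Valence configurations: Ca⁺ [Ar]4s¹, Be⁺ [He]2s¹, O⁺ [He]2s²2p³.
The numbers (kJ/mol): Ca 1145, Be 1757, Li 7298, O 3388.
Hence IE_2: Ca < Be < O < Li.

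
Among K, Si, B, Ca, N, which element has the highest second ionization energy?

K

Consider each +1 ion: K⁺ is the bare [Ar] core; Si⁺ still has 3 valence electrons; B⁺ still has 2 valence electrons; Ca⁺ still has 1 valence electron; N⁺ still has 4 valence electrons.
Pulling an electron out of a noble-gas core costs far more than removing a remaining valence electron, so K sits at the high end of IE_2.
Valence configurations: Si⁺ [Ne]3s²3p¹, B⁺ [He]2s², Ca⁺ [Ar]4s¹, N⁺ [He]2s²2p².
The numbers (kJ/mol): K 3052, Si 1577, B 2427, Ca 1145, N 2856.
Putting it together, IE_2: Ca < Si < B < N < K.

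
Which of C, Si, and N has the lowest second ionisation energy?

Si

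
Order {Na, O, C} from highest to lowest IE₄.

Na, O, C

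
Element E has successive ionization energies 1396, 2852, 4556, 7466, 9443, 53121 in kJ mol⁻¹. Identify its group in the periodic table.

Group 15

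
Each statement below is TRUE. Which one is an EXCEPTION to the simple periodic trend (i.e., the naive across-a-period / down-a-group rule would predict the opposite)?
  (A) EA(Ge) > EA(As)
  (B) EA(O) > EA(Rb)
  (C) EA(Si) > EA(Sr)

(A)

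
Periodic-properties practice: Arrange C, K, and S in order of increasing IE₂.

S, C, K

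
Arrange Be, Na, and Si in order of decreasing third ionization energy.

The third ionization energy removes an electron from the +2 ion. For each element: Be²⁺ is the bare [He] core; Na²⁺ is already 1 electron into the core; Si²⁺ still has 2 valence electrons.
Breaking into a closed-shell core is much more expensive than removing a leftover valence electron — Na and Be have the largest IE_3 here.
The numbers (kJ/mol): Be 14849, Na 6910, Si 3232.
Hence IE_3: Si < Na < Be.

Be, Na, Si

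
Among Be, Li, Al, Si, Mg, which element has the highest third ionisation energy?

After 2 electrons have been removed, what remains? Be²⁺ is the bare [He] core; Li²⁺ is already 1 electron into the core; Al²⁺ still has 1 valence electron; Si²⁺ still has 2 valence electrons; Mg²⁺ is the bare [Ne] core.
Core electrons are held far more tightly than valence electrons, so Mg, Li and Be top the IE_3 order.
Valence configurations: Al²⁺ [Ne]3s¹, Si²⁺ [Ne]3s².
Tabulated IE_3 (kJ/mol): Be 14849, Li 11815, Al 2745, Si 3232, Mg 7733.
Putting it together, IE_3: Al < Si < Mg < Li < Be.

Be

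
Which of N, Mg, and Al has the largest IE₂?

N

After 1 electron has been removed, what remains? N⁺ still has 4 valence electrons; Mg⁺ still has 1 valence electron; Al⁺ still has 2 valence electrons.
All are still removing valence electrons, so compare the +1 ions as you would atoms: IE_2 generally rises across a period (higher Z_eff) and falls down a group (larger shell), subject to the usual subshell exceptions.
Valence configurations: N⁺ [He]2s²2p², Mg⁺ [Ne]3s¹, Al⁺ [Ne]3s².
The numbers (kJ/mol): N 2856, Mg 1451, Al 1817.
Hence IE_2: Mg < Al < N.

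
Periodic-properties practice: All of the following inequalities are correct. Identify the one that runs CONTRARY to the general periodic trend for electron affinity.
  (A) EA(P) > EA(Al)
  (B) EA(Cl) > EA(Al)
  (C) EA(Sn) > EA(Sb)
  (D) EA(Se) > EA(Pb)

The general trend: electron affinity increases across a period and decreases down a group.
(A) P (period 3, group 15) vs Al (period 3, group 13): the stated order agrees with the simple trend.
(B) Cl (period 3, group 17) vs Al (period 3, group 13): the stated order agrees with the simple trend.
(C) Sn (period 5, group 14) vs Sb (period 5, group 15): the stated order contradicts the simple trend.
(D) Se (period 4, group 16) vs Pb (period 6, group 14): the stated order agrees with the simple trend.
The exception is (C): adding an electron to Sb's half-filled 5p³ is unfavourable, so Sn has the more exothermic EA.

(C)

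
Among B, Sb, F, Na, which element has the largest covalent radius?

B is in period 2, group 13; F is in period 2, group 17; Na is in period 3, group 1; Sb is in period 5, group 15.
Across a period the added protons contract the valence shell; down a group each new principal shell makes the atom larger.
These span different periods and groups, so the two trends combine.
B > F: both are in period 2; the period trend gives B the larger value.
Sb > B: the two effects oppose for this pair; the down-group effect wins (140 vs 85 pm).
Na > Sb: period and group pull opposite ways; the across-period shift dominates (155 vs 140 pm).
Approximate values (pm): B 85, F 64, Na 155, Sb 140.
The largest covalent radius among these belongs to Na.

Na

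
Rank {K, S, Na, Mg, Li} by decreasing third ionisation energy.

After 2 electrons have been removed, what remains? K²⁺ is already 1 electron into the core; S²⁺ still has 4 valence electrons; Na²⁺ is already 1 electron into the core; Mg²⁺ is the bare [Ne] core; Li²⁺ is already 1 electron into the core.
Breaking into a closed-shell core is much more expensive than removing a leftover valence electron — K, Na, Mg and Li have the largest IE_3 here.
Approximate IE_3 values (kJ/mol): K 4420, S 3357, Na 6910, Mg 7733, Li 11815.
So the third ionization energies run S < K < Na < Mg < Li.

Li > Mg > Na > K > S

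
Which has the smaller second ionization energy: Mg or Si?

Mg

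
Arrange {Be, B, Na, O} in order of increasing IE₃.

The third ionization energy removes an electron from the +2 ion. For each element: Be²⁺ is the bare [He] core; B²⁺ still has 1 valence electron; Na²⁺ is already 1 electron into the core; O²⁺ still has 4 valence electrons.
Breaking into a closed-shell core is much more expensive than removing a leftover valence electron — Na and Be have the largest IE_3 here.
Valence configurations: B²⁺ [He]2s¹, O²⁺ [He]2s²2p².
The numbers (kJ/mol): Be 14849, B 3660, Na 6910, O 5300.
So the third ionization energies run B < O < Na < Be.

B < O < Na < Be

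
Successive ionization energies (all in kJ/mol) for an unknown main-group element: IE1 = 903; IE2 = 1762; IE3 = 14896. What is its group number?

Look for the largest jump between consecutive ionization energies: IE3/IE2 ≈ 8.5, far larger than any earlier ratio.
That jump marks the point where a core electron is being removed. So the atom has 2 valence electrons.
A main-group element with 2 valence electrons is in group 2.

Group 2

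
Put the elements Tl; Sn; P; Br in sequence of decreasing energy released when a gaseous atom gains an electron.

Br > Sn > P > Tl

P is in period 3, group 15; Br is in period 4, group 17; Sn is in period 5, group 14; Tl is in period 6, group 13.
Adding an electron releases more energy for atoms nearer the top right (short of the noble gases).
These span different periods and groups, so the two trends combine.
P > Tl: both effects reinforce here, so P is clearly the higher of the two.
Sn > P: this pair runs against the simple trend — see the exception note.
Br > Sn: both effects reinforce here, so Br is clearly the higher of the two.
Note the exception: Sn has a higher electron affinity than P, contrary to the simple trend — adding an electron to P's half-filled np³ subshell costs electron-pairing energy.
For reference (kJ/mol): P 72, Br 325, Sn 107, Tl 19.
So from highest to lowest: Br > Sn > P > Tl.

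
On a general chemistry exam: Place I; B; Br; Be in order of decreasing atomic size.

I > Br > Be > B

Radius decreases left→right (rising Z_eff, same n) and increases top→bottom (higher n).
Here both period and group differ, so the two effects have to be weighed against each other.
Be > B: both are in period 2; the period trend gives Be the larger value.
Br > Be: the two effects oppose for this pair; the down-group effect wins (114 vs 102 pm).
I > Br: I sits below Br in group 17, so the down-group effect alone puts I larger.
Approximate values (pm): Be 102, B 85, Br 114, I 133.
So from largest to smallest: I > Br > Be > B.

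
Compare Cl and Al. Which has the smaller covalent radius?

Cl

Al is in period 3, group 13; Cl is in period 3, group 17.
Moving right in a period, electrons are added to the same shell under a stronger nuclear pull, so atoms get smaller; moving down, a new shell is opened and atoms get larger.
All lie in period 3, so atomic radius increases right to left.
So Cl has the smaller covalent radius (Cl < Al).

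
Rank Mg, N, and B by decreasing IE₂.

N, B, Mg

IE_2 is the cost of taking one more electron from the +1 cation: Mg⁺ still has 1 valence electron; N⁺ still has 4 valence electrons; B⁺ still has 2 valence electrons.
All are still removing valence electrons, so compare the +1 ions as you would atoms: IE_2 generally rises across a period (higher Z_eff) and falls down a group (larger shell), subject to the usual subshell exceptions.
Valence configurations: Mg⁺ [Ne]3s¹, N⁺ [He]2s²2p², B⁺ [He]2s².
Tabulated IE_2 (kJ/mol): Mg 1451, N 2856, B 2427.
Putting it together, IE_2: Mg < B < N.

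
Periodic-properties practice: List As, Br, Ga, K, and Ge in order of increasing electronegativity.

K is in period 4, group 1; Ga is in period 4, group 13; Ge is in period 4, group 14; As is in period 4, group 15; Br is in period 4, group 17.
Atoms toward the upper right of the periodic table pull bonding electrons most strongly.
All lie in period 4, so electronegativity increases left to right.
So from lowest to highest: K < Ga < Ge < As < Br.

K < Ga < Ge < As < Br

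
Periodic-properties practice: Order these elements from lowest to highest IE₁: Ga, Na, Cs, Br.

Cs < Na < Ga < Br

Na is in period 3, group 1; Ga is in period 4, group 13; Br is in period 4, group 17; Cs is in period 6, group 1.
Across a period the outer electron is held more tightly (higher IE₁); down a group it sits in a higher shell, more shielded, and comes off more easily.
These span different periods and groups, so the two trends combine.
Na > Cs: Na sits above Cs in group 1, so the down-group effect alone puts Na higher.
Ga > Na: period and group pull opposite ways; the across-period shift dominates (579 vs 496 kJ/mol).
Br > Ga: Br lies to the right of Ga in period 4, so the across-period effect alone puts Br higher.
For reference (kJ/mol): Na 496, Ga 579, Br 1140, Cs 376.
So from lowest to highest: Cs < Na < Ga < Br.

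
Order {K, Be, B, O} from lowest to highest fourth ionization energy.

IE_4 is the cost of taking one more electron from the +3 cation: K³⁺ is already 2 electrons into the core; Be³⁺ is already 1 electron into the core; B³⁺ is the bare [He] core; O³⁺ still has 3 valence electrons.
Usually core removal costs more than valence removal, but here the competition is close: a tightly held n=2 valence electron can cost more to remove than an n=3 core electron, so the actual values have to decide it.
The numbers (kJ/mol): K 5877, Be 21007, B 25026, O 7469.
Putting it together, IE_4: K < O < Be < B.

K, O, Be, B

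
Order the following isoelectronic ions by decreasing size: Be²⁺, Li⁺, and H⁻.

H⁻, Li⁺, Be²⁺

All of these have 2 electrons, so size is governed by nuclear charge alone: the more protons, the stronger the pull on the same electron cloud, and the smaller the ion.
Nuclear charges: Be²⁺ (Z=4), Li⁺ (Z=3), H⁻ (Z=1).
Largest to smallest: H⁻ > Li⁺ > Be²⁺.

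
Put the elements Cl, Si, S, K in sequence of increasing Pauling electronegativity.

K < Si < S < Cl

Si is in period 3, group 14; S is in period 3, group 16; Cl is in period 3, group 17; K is in period 4, group 1.
Atoms toward the upper right of the periodic table pull bonding electrons most strongly.
These span different periods and groups, so the two trends combine.
Si > K: both effects reinforce here, so Si is clearly the higher of the two.
S > Si: S lies to the right of Si in period 3, so the across-period effect alone puts S higher.
Cl > S: Cl lies to the right of S in period 3, so the across-period effect alone puts Cl higher.
Tabulated electronegativity (Pauling): Si 1.90, S 2.58, Cl 3.16, K 0.82.
So from lowest to highest: K < Si < S < Cl.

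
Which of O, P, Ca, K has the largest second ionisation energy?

O

After 1 electron has been removed, what remains? O⁺ still has 5 valence electrons; P⁺ still has 4 valence electrons; Ca⁺ still has 1 valence electron; K⁺ is the bare [Ar] core.
Usually core removal costs more than valence removal, but here the competition is close: a tightly held n=2 valence electron can cost more to remove than an n=3 core electron, so the actual values have to decide it.
Valence configurations: O⁺ [He]2s²2p³, P⁺ [Ne]3s²3p², Ca⁺ [Ar]4s¹.
Tabulated IE_2 (kJ/mol): O 3388, P 1907, Ca 1145, K 3052.
Hence IE_2: Ca < P < K < O.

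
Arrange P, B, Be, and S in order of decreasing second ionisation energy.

After 1 electron has been removed, what remains? P⁺ still has 4 valence electrons; B⁺ still has 2 valence electrons; Be⁺ still has 1 valence electron; S⁺ still has 5 valence electrons.
All are still removing valence electrons, so compare the +1 ions as you would atoms: IE_2 generally rises across a period (higher Z_eff) and falls down a group (larger shell), subject to the usual subshell exceptions.
Valence configurations: P⁺ [Ne]3s²3p², B⁺ [He]2s², Be⁺ [He]2s¹, S⁺ [Ne]3s²3p³.
Approximate IE_2 values (kJ/mol): P 1907, B 2427, Be 1757, S 2252.
So the second ionization energies run Be < P < S < B.

B > S > P > Be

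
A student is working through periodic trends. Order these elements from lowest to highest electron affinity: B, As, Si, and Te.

B is in period 2, group 13; Si is in period 3, group 14; As is in period 4, group 15; Te is in period 5, group 16.
Atoms with high Z_eff and room in the valence shell (especially the halogens) have the most exothermic electron affinities.
These sit on a diagonal, where the across-period and down-group effects partly cancel.
As > B: the two effects oppose for this pair; the across-period effect wins (78 vs 27 kJ/mol).
Si > As: period and group pull opposite ways; the down-group shift dominates (134 vs 78 kJ/mol).
Te > Si: period and group pull opposite ways; the across-period shift dominates (190 vs 134 kJ/mol).
Approximate values (kJ/mol): B 27, Si 134, As 78, Te 190.
So from lowest to highest: B < As < Si < Te.

B < As < Si < Te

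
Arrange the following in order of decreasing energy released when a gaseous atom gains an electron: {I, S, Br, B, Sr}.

Br > I > S > B > Sr

B is in period 2, group 13; S is in period 3, group 16; Br is in period 4, group 17; Sr is in period 5, group 2; I is in period 5, group 17.
EA tends to increase across a period and decrease down a group, though the pattern is less regular than for IE or radius.
Here both period and group differ, so the two effects have to be weighed against each other.
B > Sr: both effects reinforce here, so B is clearly the higher of the two.
S > B: period and group pull opposite ways; the across-period shift dominates (200 vs 27 kJ/mol).
I > S: period and group pull opposite ways; the across-period shift dominates (295 vs 200 kJ/mol).
Br > I: Br sits above I in group 17, so the down-group effect alone puts Br higher.
For reference (kJ/mol): B 27, S 200, Br 325, Sr 5, I 295.
So from highest to lowest: Br > I > S > B > Sr.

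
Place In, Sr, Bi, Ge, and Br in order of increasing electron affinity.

Ge is in period 4, group 14; Br is in period 4, group 17; Sr is in period 5, group 2; In is in period 5, group 13; Bi is in period 6, group 15.
Electron affinity generally becomes more exothermic across a period toward the halogens and less exothermic down a group.
Here both period and group differ, so the two effects have to be weighed against each other.
In > Sr: In lies to the right of Sr in period 5, so the across-period effect alone puts In higher.
Bi > In: the two effects oppose for this pair; the across-period effect wins (91 vs 29 kJ/mol).
Ge > Bi: period and group pull opposite ways; the down-group shift dominates (119 vs 91 kJ/mol).
Br > Ge: both are in period 4; the period trend gives Br the larger value.
Approximate values (kJ/mol): Ge 119, Br 325, Sr 5, In 29, Bi 91.
So from lowest to highest: Sr < In < Bi < Ge < Br.

Sr < In < Bi < Ge < Br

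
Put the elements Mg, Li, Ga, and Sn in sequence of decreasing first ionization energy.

Mg > Sn > Ga > Li

Li is in period 2, group 1; Mg is in period 3, group 2; Ga is in period 4, group 13; Sn is in period 5, group 14.
Removing the outermost electron gets harder across a period and easier down a group.
These sit on a diagonal, where the across-period and down-group effects partly cancel.
Ga > Li: the two effects oppose for this pair; the across-period effect wins (579 vs 520 kJ/mol).
Sn > Ga: the two effects oppose for this pair; the across-period effect wins (709 vs 579 kJ/mol).
Mg > Sn: the two effects oppose for this pair; the down-group effect wins (738 vs 709 kJ/mol).
Tabulated first ionization energy (kJ/mol): Li 520, Mg 738, Ga 579, Sn 709.
So from highest to lowest: Mg > Sn > Ga > Li.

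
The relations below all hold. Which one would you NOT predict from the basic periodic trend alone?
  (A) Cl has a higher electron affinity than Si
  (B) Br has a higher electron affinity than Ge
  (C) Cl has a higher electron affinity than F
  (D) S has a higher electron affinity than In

The general trend: electron affinity increases across a period and decreases down a group.
(A) Cl (period 3, group 17) vs Si (period 3, group 14): the stated order agrees with the simple trend.
(B) Br (period 4, group 17) vs Ge (period 4, group 14): the stated order agrees with the simple trend.
(C) Cl (period 3, group 17) vs F (period 2, group 17): the stated order contradicts the simple trend.
(D) S (period 3, group 16) vs In (period 5, group 13): the stated order agrees with the simple trend.
The exception is (C): F's small 2p subshell makes the incoming electron feel strong e⁻–e⁻ repulsion, so Cl actually releases more energy on gaining an electron.

(C)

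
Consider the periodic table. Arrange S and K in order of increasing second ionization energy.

Consider each +1 ion: S⁺ still has 5 valence electrons; K⁺ is the bare [Ar] core.
Core electrons are held far more tightly than valence electrons, so K tops the IE_2 order.
The numbers (kJ/mol): S 2252, K 3052.
So the second ionization energies run S < K.

S < K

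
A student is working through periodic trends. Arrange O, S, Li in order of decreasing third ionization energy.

The third ionization energy removes an electron from the +2 ion. For each element: O²⁺ still has 4 valence electrons; S²⁺ still has 4 valence electrons; Li²⁺ is already 1 electron into the core.
Pulling an electron out of a noble-gas core costs far more than removing a remaining valence electron, so Li sits at the high end of IE_3.
Valence configurations: O²⁺ [He]2s²2p², S²⁺ [Ne]3s²3p².
Tabulated IE_3 (kJ/mol): O 5300, S 3357, Li 11815.
Hence IE_3: S < O < Li.

Li > O > S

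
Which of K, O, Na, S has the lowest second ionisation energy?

IE_2 is the cost of taking one more electron from the +1 cation: K⁺ is the bare [Ar] core; O⁺ still has 5 valence electrons; Na⁺ is the bare [Ne] core; S⁺ still has 5 valence electrons.
Usually core removal costs more than valence removal, but here the competition is close: a tightly held n=2 valence electron can cost more to remove than an n=3 core electron, so the actual values have to decide it.
Valence configurations: O⁺ [He]2s²2p³, S⁺ [Ne]3s²3p³.
Tabulated IE_2 (kJ/mol): K 3052, O 3388, Na 4562, S 2252.
Overall IE_2 order: S < K < O < Na.

S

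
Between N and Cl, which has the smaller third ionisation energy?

IE_3 is the cost of taking one more electron from the +2 cation: N²⁺ still has 3 valence electrons; Cl²⁺ still has 5 valence electrons.
All are still removing valence electrons, so compare the +2 ions as you would atoms: IE_3 generally rises across a period (higher Z_eff) and falls down a group (larger shell), subject to the usual subshell exceptions.
Valence configurations: N²⁺ [He]2s²2p¹, Cl²⁺ [Ne]3s²3p³.
Tabulated IE_3 (kJ/mol): N 4578, Cl 3822.
Overall IE_3 order: Cl < N.

Cl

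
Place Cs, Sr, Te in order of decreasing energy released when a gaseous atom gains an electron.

EA tends to increase across a period and decrease down a group, though the pattern is less regular than for IE or radius.
Here both period and group differ, so the two effects have to be weighed against each other.
Cs > Sr: this pair runs against the simple trend — see the exception note.
Te > Cs: both effects reinforce here, so Te is clearly the higher of the two.
Note the exception: Cs has a higher electron affinity than Sr, contrary to the simple trend — adding an electron to Sr (ns²) has to open a new, higher-energy np subshell, which is unfavourable.
Tabulated electron affinity (kJ/mol): Sr 5, Te 190, Cs 46.
So from highest to lowest: Te > Cs > Sr.

Te > Cs > Sr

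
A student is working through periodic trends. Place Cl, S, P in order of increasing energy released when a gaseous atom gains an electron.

P < S < Cl

EA tends to increase across a period and decrease down a group, though the pattern is less regular than for IE or radius.
All lie in period 3, so electron affinity increases left to right.
So from lowest to highest: P < S < Cl.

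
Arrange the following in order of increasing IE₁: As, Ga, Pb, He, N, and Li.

Li < Ga < Pb < As < N < He

Across a period the outer electron is held more tightly (higher IE₁); down a group it sits in a higher shell, more shielded, and comes off more easily.
Here both period and group differ, so the two effects have to be weighed against each other.
Ga > Li: period and group pull opposite ways; the across-period shift dominates (579 vs 520 kJ/mol).
Pb > Ga: the two effects oppose for this pair; the across-period effect wins (716 vs 579 kJ/mol).
As > Pb: both effects reinforce here, so As is clearly the higher of the two.
N > As: N sits above As in group 15, so the down-group effect alone puts N higher.
He > N: both effects reinforce here, so He is clearly the higher of the two.
For reference (kJ/mol): He 2372, Li 520, N 1402, Ga 579, As 947, Pb 716.
So from lowest to highest: Li < Ga < Pb < As < N < He.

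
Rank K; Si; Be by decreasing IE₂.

After 1 electron has been removed, what remains? K⁺ is the bare [Ar] core; Si⁺ still has 3 valence electrons; Be⁺ still has 1 valence electron.
Breaking into a closed-shell core is much more expensive than removing a leftover valence electron — K has the largest IE_2 here.
Valence configurations: Si⁺ [Ne]3s²3p¹, Be⁺ [He]2s¹.
The numbers (kJ/mol): K 3052, Si 1577, Be 1757.
Putting it together, IE_2: Si < Be < K.

K > Be > Si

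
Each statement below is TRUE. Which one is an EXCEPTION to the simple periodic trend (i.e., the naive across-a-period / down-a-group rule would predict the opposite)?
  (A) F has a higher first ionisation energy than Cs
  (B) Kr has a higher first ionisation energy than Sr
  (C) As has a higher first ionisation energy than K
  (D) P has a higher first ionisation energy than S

(D)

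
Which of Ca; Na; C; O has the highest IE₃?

Na

IE_3 is the cost of taking one more electron from the +2 cation: Ca²⁺ is the bare [Ar] core; Na²⁺ is already 1 electron into the core; C²⁺ still has 2 valence electrons; O²⁺ still has 4 valence electrons.
Usually core removal costs more than valence removal, but here the competition is close: a tightly held n=2 valence electron can cost more to remove than an n=3 core electron, so the actual values have to decide it.
Valence configurations: C²⁺ [He]2s², O²⁺ [He]2s²2p².
Tabulated IE_3 (kJ/mol): Ca 4912, Na 6910, C 4620, O 5300.
So the third ionization energies run C < Ca < O < Na.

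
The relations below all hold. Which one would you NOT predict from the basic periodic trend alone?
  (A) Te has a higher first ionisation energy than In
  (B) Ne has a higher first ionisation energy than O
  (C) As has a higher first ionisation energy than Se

(C)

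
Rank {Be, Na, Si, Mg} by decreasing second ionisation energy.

Na > Be > Si > Mg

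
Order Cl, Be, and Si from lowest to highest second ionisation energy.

Consider each +1 ion: Cl⁺ still has 6 valence electrons; Be⁺ still has 1 valence electron; Si⁺ still has 3 valence electrons.
All are still removing valence electrons, so compare the +1 ions as you would atoms: IE_2 generally rises across a period (higher Z_eff) and falls down a group (larger shell), subject to the usual subshell exceptions.
Valence configurations: Cl⁺ [Ne]3s²3p⁴, Be⁺ [He]2s¹, Si⁺ [Ne]3s²3p¹.
The numbers (kJ/mol): Cl 2298, Be 1757, Si 1577.
So the second ionization energies run Si < Be < Cl.

Si < Be < Cl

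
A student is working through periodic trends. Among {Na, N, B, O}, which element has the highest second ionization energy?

Na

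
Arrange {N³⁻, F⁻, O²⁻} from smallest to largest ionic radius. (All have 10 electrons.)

F⁻, O²⁻, N³⁻

All of these have 10 electrons, so size is governed by nuclear charge alone: the more protons, the stronger the pull on the same electron cloud, and the smaller the ion.
Nuclear charges: F⁻ (Z=9), O²⁻ (Z=8), N³⁻ (Z=7).
Smallest to largest: F⁻ < O²⁻ < N³⁻.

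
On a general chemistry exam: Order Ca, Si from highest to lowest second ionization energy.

Si > Ca

The second ionization energy removes an electron from the +1 ion. For each element: Ca⁺ still has 1 valence electron; Si⁺ still has 3 valence electrons.
All are still removing valence electrons, so compare the +1 ions as you would atoms: IE_2 generally rises across a period (higher Z_eff) and falls down a group (larger shell), subject to the usual subshell exceptions.
Valence configurations: Ca⁺ [Ar]4s¹, Si⁺ [Ne]3s²3p¹.
Tabulated IE_2 (kJ/mol): Ca 1145, Si 1577.
Putting it together, IE_2: Ca < Si.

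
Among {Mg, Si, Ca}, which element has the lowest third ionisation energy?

IE_3 is the cost of taking one more electron from the +2 cation: Mg²⁺ is the bare [Ne] core; Si²⁺ still has 2 valence electrons; Ca²⁺ is the bare [Ar] core.
Core electrons are held far more tightly than valence electrons, so Ca and Mg top the IE_3 order.
The numbers (kJ/mol): Mg 7733, Si 3232, Ca 4912.
Hence IE_3: Si < Ca < Mg.

Si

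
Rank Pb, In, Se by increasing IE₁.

In < Pb < Se

Se is in period 4, group 16; In is in period 5, group 13; Pb is in period 6, group 14.
Removing the outermost electron gets harder across a period and easier down a group.
These span different periods and groups, so the two trends combine.
Pb > In: period and group pull opposite ways; the across-period shift dominates (716 vs 558 kJ/mol).
Se > Pb: both effects reinforce here, so Se is clearly the higher of the two.
For reference (kJ/mol): Se 941, In 558, Pb 716.
So from lowest to highest: In < Pb < Se.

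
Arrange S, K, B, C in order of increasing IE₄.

After 3 electrons have been removed, what remains? S³⁺ still has 3 valence electrons; K³⁺ is already 2 electrons into the core; B³⁺ is the bare [He] core; C³⁺ still has 1 valence electron.
Usually core removal costs more than valence removal, but here the competition is close: a tightly held n=2 valence electron can cost more to remove than an n=3 core electron, so the actual values have to decide it.
Valence configurations: S³⁺ [Ne]3s²3p¹, C³⁺ [He]2s¹.
Approximate IE_4 values (kJ/mol): S 4556, K 5877, B 25026, C 6223.
So the fourth ionization energies run S < K < C < B.

S, K, C, B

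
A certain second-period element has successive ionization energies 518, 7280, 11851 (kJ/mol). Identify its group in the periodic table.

Look for the largest jump between consecutive ionization energies: IE2/IE1 ≈ 14.1, far larger than any earlier ratio.
That jump marks the point where a core electron is being removed. So the atom has 1 valence electron.
A main-group element with 1 valence electron is in group 1.

Group 1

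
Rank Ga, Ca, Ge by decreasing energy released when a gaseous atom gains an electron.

Ge > Ga > Ca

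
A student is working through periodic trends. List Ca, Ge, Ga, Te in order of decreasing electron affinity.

Ca is in period 4, group 2; Ga is in period 4, group 13; Ge is in period 4, group 14; Te is in period 5, group 16.
EA tends to increase across a period and decrease down a group, though the pattern is less regular than for IE or radius.
Here both period and group differ, so the two effects have to be weighed against each other.
Ga > Ca: both are in period 4; the period trend gives Ga the larger value.
Ge > Ga: both are in period 4; the period trend gives Ge the larger value.
Te > Ge: the two effects oppose for this pair; the across-period effect wins (190 vs 119 kJ/mol).
Approximate values (kJ/mol): Ca 2, Ga 29, Ge 119, Te 190.
So from highest to lowest: Te > Ge > Ga > Ca.

Te > Ge > Ga > Ca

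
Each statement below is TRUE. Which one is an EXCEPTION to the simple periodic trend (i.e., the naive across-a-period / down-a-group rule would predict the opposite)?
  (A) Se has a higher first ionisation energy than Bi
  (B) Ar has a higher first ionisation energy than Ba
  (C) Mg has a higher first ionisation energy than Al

(C)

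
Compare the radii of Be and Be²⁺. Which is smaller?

Be²⁺

Forming Be²⁺ removes 2 electrons from Be. Fewer electrons for the same nuclear charge means less shielding and a higher Z_eff on the remaining electrons, and for main-group metals the entire outer shell is lost.
A cation is smaller than its parent atom: Be²⁺ < Be.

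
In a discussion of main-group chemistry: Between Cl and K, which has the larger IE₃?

K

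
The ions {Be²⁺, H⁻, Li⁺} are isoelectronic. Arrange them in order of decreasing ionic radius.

All of these have 2 electrons, so size is governed by nuclear charge alone: the more protons, the stronger the pull on the same electron cloud, and the smaller the ion.
Nuclear charges: Be²⁺ (Z=4), Li⁺ (Z=3), H⁻ (Z=1).
Largest to smallest: H⁻ > Li⁺ > Be²⁺.

H⁻, Li⁺, Be²⁺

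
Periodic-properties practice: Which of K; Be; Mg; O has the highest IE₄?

Be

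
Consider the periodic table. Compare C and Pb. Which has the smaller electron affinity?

C is in period 2, group 14; Pb is in period 6, group 14.
Electron affinity generally becomes more exothermic across a period toward the halogens and less exothermic down a group.
All are in group 14, so electron affinity increases up the group.
So Pb has the smaller electron affinity (Pb < C).

Pb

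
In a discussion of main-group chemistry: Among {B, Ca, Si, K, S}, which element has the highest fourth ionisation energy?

Consider each +3 ion: B³⁺ is the bare [He] core; Ca³⁺ is already 1 electron into the core; Si³⁺ still has 1 valence electron; K³⁺ is already 2 electrons into the core; S³⁺ still has 3 valence electrons.
Breaking into a closed-shell core is much more expensive than removing a leftover valence electron — K, Ca and B have the largest IE_4 here.
Valence configurations: Si³⁺ [Ne]3s¹, S³⁺ [Ne]3s²3p¹.
Tabulated IE_4 (kJ/mol): B 25026, Ca 6491, Si 4356, K 5877, S 4556.
Overall IE_4 order: Si < S < K < Ca < B.

B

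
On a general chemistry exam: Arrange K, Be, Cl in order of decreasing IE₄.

Consider each +3 ion: K³⁺ is already 2 electrons into the core; Be³⁺ is already 1 electron into the core; Cl³⁺ still has 4 valence electrons.
Breaking into a closed-shell core is much more expensive than removing a leftover valence electron — K and Be have the largest IE_4 here.
Approximate IE_4 values (kJ/mol): K 5877, Be 21007, Cl 5159.
So the fourth ionization energies run Cl < K < Be.

Be > K > Cl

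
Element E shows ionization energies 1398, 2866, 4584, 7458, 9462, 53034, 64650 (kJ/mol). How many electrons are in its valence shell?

5

Look for the largest jump between consecutive ionization energies: IE6/IE5 ≈ 5.6, far larger than any earlier ratio.
That jump marks the point where a core electron is being removed. So the atom has 5 valence electrons.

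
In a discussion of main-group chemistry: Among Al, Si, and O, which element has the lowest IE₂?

Si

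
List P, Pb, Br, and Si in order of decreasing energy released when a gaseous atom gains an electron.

Si is in period 3, group 14; P is in period 3, group 15; Br is in period 4, group 17; Pb is in period 6, group 14.
Atoms with high Z_eff and room in the valence shell (especially the halogens) have the most exothermic electron affinities.
Neither a single period nor a single group — weigh both effects.
P > Pb: relative to Pb, both the across-period and down-group shifts push P's electron affinity up.
Si > P: this pair runs against the simple trend — see the exception note.
Br > Si: the two effects oppose for this pair; the across-period effect wins (325 vs 134 kJ/mol).
Note the exception: Si has a higher electron affinity than P, contrary to the simple trend — adding an electron to P's half-filled 3p³ is unfavourable, so Si (3p²) has the more exothermic EA.
For reference (kJ/mol): Si 134, P 72, Br 325, Pb 35.
So from highest to lowest: Br > Si > P > Pb.

Br > Si > P > Pb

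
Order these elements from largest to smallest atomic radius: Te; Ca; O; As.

O is in period 2, group 16; Ca is in period 4, group 2; As is in period 4, group 15; Te is in period 5, group 16.
Radius decreases left→right (rising Z_eff, same n) and increases top→bottom (higher n).
Neither a single period nor a single group — weigh both effects.
As > O: both effects reinforce here, so As is clearly the larger of the two.
Te > As: the two effects oppose for this pair; the down-group effect wins (136 vs 121 pm).
Ca > Te: the two effects oppose for this pair; the across-period effect wins (171 vs 136 pm).
For reference (pm): O 63, Ca 171, As 121, Te 136.
So from largest to smallest: Ca > Te > As > O.

Ca > Te > As > O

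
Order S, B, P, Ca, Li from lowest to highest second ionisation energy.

Ca < P < S < B < Li

After 1 electron has been removed, what remains? S⁺ still has 5 valence electrons; B⁺ still has 2 valence electrons; P⁺ still has 4 valence electrons; Ca⁺ still has 1 valence electron; Li⁺ is the bare [He] core.
Breaking into a closed-shell core is much more expensive than removing a leftover valence electron — Li has the largest IE_2 here.
Valence configurations: S⁺ [Ne]3s²3p³, B⁺ [He]2s², P⁺ [Ne]3s²3p², Ca⁺ [Ar]4s¹.
The numbers (kJ/mol): S 2252, B 2427, P 1907, Ca 1145, Li 7298.
So the second ionization energies run Ca < P < S < B < Li.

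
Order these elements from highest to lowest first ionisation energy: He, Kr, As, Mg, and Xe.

He, Kr, Xe, As, Mg

He is in period 1, group 18; Mg is in period 3, group 2; As is in period 4, group 15; Kr is in period 4, group 18; Xe is in period 5, group 18.
IE₁ increases left→right with effective nuclear charge and decreases top→bottom as the valence shell moves farther out.
Neither a single period nor a single group — weigh both effects.
As > Mg: period and group pull opposite ways; the across-period shift dominates (947 vs 738 kJ/mol).
Xe > As: the two effects oppose for this pair; the across-period effect wins (1170 vs 947 kJ/mol).
Kr > Xe: Kr sits above Xe in group 18, so the down-group effect alone puts Kr higher.
He > Kr: they share group 18; the group trend gives He the larger value.
For reference (kJ/mol): He 2372, Mg 738, As 947, Kr 1351, Xe 1170.
So from highest to lowest: He > Kr > Xe > As > Mg.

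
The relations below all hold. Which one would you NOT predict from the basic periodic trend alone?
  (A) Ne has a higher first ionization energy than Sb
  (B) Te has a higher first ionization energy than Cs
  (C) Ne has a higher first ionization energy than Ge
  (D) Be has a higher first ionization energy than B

The general trend: first ionization energy increases across a period and decreases down a group.
(A) Ne (period 2, group 18) vs Sb (period 5, group 15): the stated order agrees with the simple trend.
(B) Te (period 5, group 16) vs Cs (period 6, group 1): the stated order agrees with the simple trend.
(C) Ne (period 2, group 18) vs Ge (period 4, group 14): the stated order agrees with the simple trend.
(D) Be (period 2, group 2) vs B (period 2, group 13): the stated order contradicts the simple trend.
The exception is (D): removing B's lone 2p electron is easier than breaking Be's filled 2s².

(D)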